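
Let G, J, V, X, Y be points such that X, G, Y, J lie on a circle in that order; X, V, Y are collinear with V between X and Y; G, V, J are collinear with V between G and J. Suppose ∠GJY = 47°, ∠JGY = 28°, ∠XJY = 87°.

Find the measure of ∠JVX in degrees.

∠JVX = 112°

1. ∠JXY = 28°  [same arc YJ]
2. ∠JYX = 65°  [△XYJ]
3. ∠JVY = 68°  [△YVJ]
4. ∠JVX = 112°  [linear pair at V on XY]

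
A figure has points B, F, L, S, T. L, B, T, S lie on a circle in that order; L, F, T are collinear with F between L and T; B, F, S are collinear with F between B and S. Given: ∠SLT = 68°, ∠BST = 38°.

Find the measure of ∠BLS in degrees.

1. ∠SBT = 68°  [same arc TS]
2. ∠BTS = 74°  [△BTS]
3. ∠BLS = 106°  [cyclic LBTS, opposite ∠L+∠T]

∠BLS = 106°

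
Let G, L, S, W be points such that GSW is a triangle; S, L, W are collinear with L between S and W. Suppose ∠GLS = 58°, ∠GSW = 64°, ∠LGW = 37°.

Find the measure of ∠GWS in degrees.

1. ∠GLW = 122°  [linear pair at L on SW]
2. ∠GWL = 21°  [△GLW]
3. ∠GWS = 21°  [L on ray WS]

∠GWS = 21°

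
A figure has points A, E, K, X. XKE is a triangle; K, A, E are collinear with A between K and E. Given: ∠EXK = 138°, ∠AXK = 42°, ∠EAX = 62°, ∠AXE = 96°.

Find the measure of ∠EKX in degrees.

1. ∠AEX = 22°  [△XAE]
2. ∠KEX = 22°  [A on ray EK]
3. ∠EKX = 20°  [△XKE]

∠EKX = 20°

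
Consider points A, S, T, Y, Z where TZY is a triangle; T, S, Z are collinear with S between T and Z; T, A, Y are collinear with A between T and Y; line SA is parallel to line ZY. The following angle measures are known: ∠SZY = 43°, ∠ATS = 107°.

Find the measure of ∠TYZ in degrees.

∠TYZ = 30°

1. ∠TZY = 43°  [S on ray ZT]
2. ∠YTZ = 107°  [S on TZ, A on TY]
3. ∠TYZ = 30°  [△TZY]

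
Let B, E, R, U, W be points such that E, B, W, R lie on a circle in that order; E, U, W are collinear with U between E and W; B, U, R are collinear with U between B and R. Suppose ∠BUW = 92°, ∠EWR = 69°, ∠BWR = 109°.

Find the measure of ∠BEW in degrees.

1. ∠BUE = 88°  [linear pair at U on EW]
2. ∠EBR = 69°  [same arc ER]
3. ∠BEW = 23°  [△EUB]

∠BEW = 23°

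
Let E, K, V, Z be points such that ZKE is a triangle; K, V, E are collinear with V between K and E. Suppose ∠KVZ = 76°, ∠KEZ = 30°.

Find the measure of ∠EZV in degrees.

1. ∠EVZ = 104°  [linear pair at V on KE]
2. ∠VEZ = 30°  [V on ray EK]
3. ∠EZV = 46°  [△ZVE]

∠EZV = 46°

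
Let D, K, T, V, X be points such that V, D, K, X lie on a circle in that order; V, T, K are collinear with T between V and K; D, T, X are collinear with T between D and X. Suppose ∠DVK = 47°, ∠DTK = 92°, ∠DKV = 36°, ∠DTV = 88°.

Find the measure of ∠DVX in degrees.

1. ∠VDX = 45°  [△VTD]
2. ∠DXV = 36°  [same arc VD]
3. ∠DVX = 99°  [△VDX]

∠DVX = 99°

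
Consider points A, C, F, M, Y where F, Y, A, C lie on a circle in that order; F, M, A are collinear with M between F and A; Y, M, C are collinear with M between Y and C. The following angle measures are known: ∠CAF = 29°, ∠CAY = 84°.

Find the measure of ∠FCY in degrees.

∠FCY = 55°

1. ∠CYF = 29°  [same arc FC]
2. ∠CFY = 96°  [cyclic FYAC, opposite ∠F+∠A]
3. ∠FCY = 55°  [△FYC]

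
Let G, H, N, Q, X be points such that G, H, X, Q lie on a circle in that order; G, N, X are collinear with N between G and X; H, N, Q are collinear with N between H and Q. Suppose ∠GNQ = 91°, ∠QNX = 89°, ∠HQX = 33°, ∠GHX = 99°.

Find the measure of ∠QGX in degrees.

1. ∠GXQ = 58°  [△XNQ]
2. ∠GQX = 81°  [cyclic GHXQ, opposite ∠H+∠Q]
3. ∠QGX = 41°  [△GXQ]

∠QGX = 41°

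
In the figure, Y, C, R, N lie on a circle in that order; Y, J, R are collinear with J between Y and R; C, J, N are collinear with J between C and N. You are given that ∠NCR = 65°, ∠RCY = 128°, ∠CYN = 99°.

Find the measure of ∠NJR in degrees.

1. ∠NYR = 65°  [same arc RN]
2. ∠RNY = 52°  [cyclic YCRN, opposite ∠C+∠N]
3. ∠CRN = 81°  [cyclic YCRN, opposite ∠Y+∠R]
4. ∠NRY = 63°  [△YRN]
5. ∠CNR = 34°  [△CRN]
6. ∠NJR = 83°  [△RJN]

∠NJR = 83°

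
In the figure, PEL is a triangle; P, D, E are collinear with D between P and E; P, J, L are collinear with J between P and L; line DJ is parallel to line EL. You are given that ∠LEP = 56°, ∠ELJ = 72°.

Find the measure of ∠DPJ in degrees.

1. ∠ELP = 72°  [J on ray LP]
2. ∠EPL = 52°  [△PEL]
3. ∠DPJ = 52°  [D on PE, J on PL]

∠DPJ = 52°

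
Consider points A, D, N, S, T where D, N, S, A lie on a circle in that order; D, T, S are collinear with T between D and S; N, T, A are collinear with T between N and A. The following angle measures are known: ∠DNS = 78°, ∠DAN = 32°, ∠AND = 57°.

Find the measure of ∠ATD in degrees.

1. ∠DAS = 102°  [cyclic DNSA, opposite ∠N+∠A]
2. ∠ASD = 57°  [same arc DA]
3. ∠ADS = 21°  [△DSA]
4. ∠ATD = 127°  [△DTA]

∠ATD = 127°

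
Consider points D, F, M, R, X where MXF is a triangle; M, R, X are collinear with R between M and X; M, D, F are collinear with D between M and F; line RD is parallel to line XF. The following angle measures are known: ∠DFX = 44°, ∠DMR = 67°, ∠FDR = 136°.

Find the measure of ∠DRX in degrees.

∠DRX = 111°

1. ∠MDR = 44°  [linear pair at D on MF]
2. ∠DRM = 69°  [△MRD]
3. ∠DRX = 111°  [linear pair at R on MX]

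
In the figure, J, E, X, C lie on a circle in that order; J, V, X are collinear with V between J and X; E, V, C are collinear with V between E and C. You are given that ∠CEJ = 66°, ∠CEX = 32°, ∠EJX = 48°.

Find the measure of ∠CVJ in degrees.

∠CVJ = 114°

1. ∠CXJ = 66°  [same arc JC]
2. ∠ECX = 48°  [same arc EX]
3. ∠CVX = 66°  [△XVC]
4. ∠CVJ = 114°  [linear pair at V on JX]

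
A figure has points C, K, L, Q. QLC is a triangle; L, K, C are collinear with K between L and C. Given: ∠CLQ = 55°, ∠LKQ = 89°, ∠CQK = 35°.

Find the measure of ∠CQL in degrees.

∠CQL = 71°

1. ∠CKQ = 91°  [linear pair at K on LC]
2. ∠KCQ = 54°  [△QKC]
3. ∠LCQ = 54°  [K on ray CL]
4. ∠CQL = 71°  [△QLC]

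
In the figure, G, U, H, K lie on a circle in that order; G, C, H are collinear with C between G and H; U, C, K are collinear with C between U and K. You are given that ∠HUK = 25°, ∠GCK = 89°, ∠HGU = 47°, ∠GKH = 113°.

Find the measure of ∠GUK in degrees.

1. ∠HGK = 25°  [same arc HK]
2. ∠GHK = 42°  [△GHK]
3. ∠GUK = 42°  [same arc GK]

∠GUK = 42°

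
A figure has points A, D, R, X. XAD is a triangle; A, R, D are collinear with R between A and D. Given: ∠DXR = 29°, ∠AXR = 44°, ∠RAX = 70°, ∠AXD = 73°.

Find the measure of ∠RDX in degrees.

∠RDX = 37°

1. ∠DAX = 70°  [R on ray AD]
2. ∠ADX = 37°  [△XAD]
3. ∠RDX = 37°  [R on ray DA]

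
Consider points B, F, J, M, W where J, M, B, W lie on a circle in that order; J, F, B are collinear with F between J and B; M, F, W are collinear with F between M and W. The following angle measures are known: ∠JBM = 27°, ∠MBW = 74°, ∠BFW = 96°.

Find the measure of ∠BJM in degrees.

1. ∠JWM = 27°  [same arc JM]
2. ∠MJW = 106°  [cyclic JMBW, opposite ∠J+∠B]
3. ∠JFM = 96°  [vertical angles at F]
4. ∠JMW = 47°  [△JMW]
5. ∠BJM = 37°  [△JFM]

∠BJM = 37°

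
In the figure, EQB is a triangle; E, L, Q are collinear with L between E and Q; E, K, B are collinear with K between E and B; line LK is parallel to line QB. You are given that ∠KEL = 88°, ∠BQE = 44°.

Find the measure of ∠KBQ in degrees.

1. ∠BEQ = 88°  [L on EQ, K on EB]
2. ∠EBQ = 48°  [△EQB]
3. ∠KBQ = 48°  [K on ray BE]

∠KBQ = 48°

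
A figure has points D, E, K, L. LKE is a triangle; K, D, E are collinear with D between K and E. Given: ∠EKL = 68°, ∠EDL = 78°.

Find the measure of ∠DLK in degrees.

∠DLK = 10°

1. ∠DKL = 68°  [D on ray KE]
2. ∠KDL = 102°  [linear pair at D on KE]
3. ∠DLK = 10°  [△LKD]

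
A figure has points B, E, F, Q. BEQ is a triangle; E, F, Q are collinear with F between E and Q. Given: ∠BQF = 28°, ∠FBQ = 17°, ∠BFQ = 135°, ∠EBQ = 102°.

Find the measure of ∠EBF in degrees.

∠EBF = 85°

1. ∠BQE = 28°  [F on ray QE]
2. ∠BFE = 45°  [linear pair at F on EQ]
3. ∠BEQ = 50°  [△BEQ]
4. ∠BEF = 50°  [F on ray EQ]
5. ∠EBF = 85°  [△BEF]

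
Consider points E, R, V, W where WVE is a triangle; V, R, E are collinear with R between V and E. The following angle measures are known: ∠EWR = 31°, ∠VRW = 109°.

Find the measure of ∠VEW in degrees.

∠VEW = 78°

1. ∠ERW = 71°  [linear pair at R on VE]
2. ∠REW = 78°  [△WRE]
3. ∠VEW = 78°  [R on ray EV]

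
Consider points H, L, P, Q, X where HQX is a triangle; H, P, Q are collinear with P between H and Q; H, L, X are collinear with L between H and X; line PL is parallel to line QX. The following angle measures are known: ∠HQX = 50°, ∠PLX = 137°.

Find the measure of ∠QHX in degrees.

∠QHX = 87°

1. ∠HPL = 50°  [PL∥QX, corresponding at P]
2. ∠HLP = 43°  [linear pair at L on HX]
3. ∠LHP = 87°  [△HPL]
4. ∠QHX = 87°  [P on HQ, L on HX]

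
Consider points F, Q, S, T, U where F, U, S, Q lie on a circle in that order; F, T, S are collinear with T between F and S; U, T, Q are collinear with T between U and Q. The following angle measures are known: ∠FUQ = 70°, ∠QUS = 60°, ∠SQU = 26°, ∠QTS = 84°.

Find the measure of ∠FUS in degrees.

1. ∠FSQ = 70°  [same arc FQ]
2. ∠QFS = 60°  [same arc SQ]
3. ∠FQS = 50°  [△FSQ]
4. ∠FUS = 130°  [cyclic FUSQ, opposite ∠U+∠Q]

∠FUS = 130°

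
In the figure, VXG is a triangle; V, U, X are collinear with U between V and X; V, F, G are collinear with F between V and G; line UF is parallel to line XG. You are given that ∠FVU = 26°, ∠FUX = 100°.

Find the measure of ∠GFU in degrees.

∠GFU = 106°

1. ∠FUV = 80°  [linear pair at U on VX]
2. ∠UFV = 74°  [△VUF]
3. ∠GFU = 106°  [linear pair at F on VG]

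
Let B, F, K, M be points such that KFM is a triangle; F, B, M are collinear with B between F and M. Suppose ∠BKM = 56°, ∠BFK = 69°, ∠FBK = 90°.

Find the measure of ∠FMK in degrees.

∠FMK = 34°

1. ∠KBM = 90°  [linear pair at B on FM]
2. ∠BMK = 34°  [△KBM]
3. ∠FMK = 34°  [B on ray MF]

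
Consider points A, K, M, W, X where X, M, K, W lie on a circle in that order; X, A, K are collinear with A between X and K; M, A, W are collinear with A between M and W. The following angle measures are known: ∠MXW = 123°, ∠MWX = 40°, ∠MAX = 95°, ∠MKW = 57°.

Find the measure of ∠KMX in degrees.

1. ∠WMX = 17°  [△XMW]
2. ∠MKX = 40°  [same arc XM]
3. ∠KXM = 68°  [△XAM]
4. ∠KMX = 72°  [△XMK]

∠KMX = 72°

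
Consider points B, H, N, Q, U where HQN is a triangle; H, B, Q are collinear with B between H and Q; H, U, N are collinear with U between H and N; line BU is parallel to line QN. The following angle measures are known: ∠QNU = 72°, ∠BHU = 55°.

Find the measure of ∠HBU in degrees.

∠HBU = 53°

1. ∠HNQ = 72°  [U on ray NH]
2. ∠NHQ = 55°  [B on HQ, U on HN]
3. ∠HQN = 53°  [△HQN]
4. ∠HBU = 53°  [BU∥QN, corresponding at B]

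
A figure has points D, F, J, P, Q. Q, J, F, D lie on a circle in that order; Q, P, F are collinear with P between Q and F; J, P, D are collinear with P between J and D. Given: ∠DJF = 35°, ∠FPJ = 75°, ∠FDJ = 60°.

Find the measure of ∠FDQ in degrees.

1. ∠JFQ = 70°  [△JPF]
2. ∠FQJ = 60°  [same arc JF]
3. ∠FJQ = 50°  [△QJF]
4. ∠FDQ = 130°  [cyclic QJFD, opposite ∠J+∠D]

∠FDQ = 130°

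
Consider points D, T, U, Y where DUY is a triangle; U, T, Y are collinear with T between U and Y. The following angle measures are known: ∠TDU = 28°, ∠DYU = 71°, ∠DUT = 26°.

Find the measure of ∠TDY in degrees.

∠TDY = 55°

1. ∠DTU = 126°  [△DUT]
2. ∠DYT = 71°  [T on ray YU]
3. ∠DTY = 54°  [linear pair at T on UY]
4. ∠TDY = 55°  [△DTY]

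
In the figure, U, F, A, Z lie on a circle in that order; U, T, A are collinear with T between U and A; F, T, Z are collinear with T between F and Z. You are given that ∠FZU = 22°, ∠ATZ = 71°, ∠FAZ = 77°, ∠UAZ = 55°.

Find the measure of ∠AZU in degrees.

1. ∠UTZ = 109°  [linear pair at T on UA]
2. ∠AUZ = 49°  [△UTZ]
3. ∠AZU = 76°  [△UAZ]

∠AZU = 76°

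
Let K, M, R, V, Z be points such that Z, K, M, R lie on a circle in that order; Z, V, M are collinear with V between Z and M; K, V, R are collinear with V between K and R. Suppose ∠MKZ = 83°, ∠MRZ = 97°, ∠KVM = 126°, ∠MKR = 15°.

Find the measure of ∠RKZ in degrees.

∠RKZ = 68°

1. ∠KVZ = 54°  [linear pair at V on ZM]
2. ∠KMZ = 39°  [△KVM]
3. ∠KZM = 58°  [△ZKM]
4. ∠RKZ = 68°  [△ZVK]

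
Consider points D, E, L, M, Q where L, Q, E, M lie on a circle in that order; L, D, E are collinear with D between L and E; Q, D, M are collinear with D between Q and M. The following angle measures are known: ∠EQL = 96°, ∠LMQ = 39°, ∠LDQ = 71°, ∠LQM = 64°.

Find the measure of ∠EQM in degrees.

1. ∠LEQ = 39°  [same arc LQ]
2. ∠EDQ = 109°  [linear pair at D on LE]
3. ∠EQM = 32°  [△QDE]

∠EQM = 32°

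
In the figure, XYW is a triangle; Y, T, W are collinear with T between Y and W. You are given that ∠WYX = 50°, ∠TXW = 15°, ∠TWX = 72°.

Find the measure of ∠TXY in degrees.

1. ∠TYX = 50°  [T on ray YW]
2. ∠WTX = 93°  [△XTW]
3. ∠XTY = 87°  [linear pair at T on YW]
4. ∠TXY = 43°  [△XYT]

∠TXY = 43°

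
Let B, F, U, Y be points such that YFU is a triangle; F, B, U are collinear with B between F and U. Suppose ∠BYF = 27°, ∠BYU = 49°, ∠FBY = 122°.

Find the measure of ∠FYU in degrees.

1. ∠BFY = 31°  [△YFB]
2. ∠UBY = 58°  [linear pair at B on FU]
3. ∠UFY = 31°  [B on ray FU]
4. ∠BUY = 73°  [△YBU]
5. ∠FUY = 73°  [B on ray UF]
6. ∠FYU = 76°  [△YFU]

∠FYU = 76°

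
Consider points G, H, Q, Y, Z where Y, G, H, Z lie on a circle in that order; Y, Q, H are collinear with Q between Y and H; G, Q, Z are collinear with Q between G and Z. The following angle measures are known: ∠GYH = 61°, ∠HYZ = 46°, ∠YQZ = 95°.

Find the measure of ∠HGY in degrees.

1. ∠HGZ = 46°  [same arc HZ]
2. ∠GQH = 95°  [vertical angles at Q]
3. ∠GHY = 39°  [△GQH]
4. ∠HGY = 80°  [△YGH]

∠HGY = 80°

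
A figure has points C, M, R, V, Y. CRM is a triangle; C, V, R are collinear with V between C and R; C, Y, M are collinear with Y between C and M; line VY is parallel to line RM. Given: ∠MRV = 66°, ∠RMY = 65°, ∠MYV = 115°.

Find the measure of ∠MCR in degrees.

1. ∠CRM = 66°  [V on ray RC]
2. ∠CMR = 65°  [Y on ray MC]
3. ∠MCR = 49°  [△CRM]

∠MCR = 49°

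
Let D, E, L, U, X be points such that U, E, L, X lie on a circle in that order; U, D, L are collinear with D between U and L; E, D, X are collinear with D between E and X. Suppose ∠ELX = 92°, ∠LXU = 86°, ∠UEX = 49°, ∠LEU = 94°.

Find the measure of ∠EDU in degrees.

1. ∠EUX = 88°  [cyclic UELX, opposite ∠U+∠L]
2. ∠EXU = 43°  [△UEX]
3. ∠ELU = 43°  [same arc UE]
4. ∠EUL = 43°  [△UEL]
5. ∠EDU = 88°  [△UDE]

∠EDU = 88°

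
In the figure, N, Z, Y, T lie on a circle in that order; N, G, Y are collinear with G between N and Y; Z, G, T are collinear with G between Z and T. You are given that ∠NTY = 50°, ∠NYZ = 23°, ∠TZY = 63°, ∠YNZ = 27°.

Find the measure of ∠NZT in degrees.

∠NZT = 67°

1. ∠YGZ = 94°  [△ZGY]
2. ∠NGZ = 86°  [linear pair at G on NY]
3. ∠NZT = 67°  [△NGZ]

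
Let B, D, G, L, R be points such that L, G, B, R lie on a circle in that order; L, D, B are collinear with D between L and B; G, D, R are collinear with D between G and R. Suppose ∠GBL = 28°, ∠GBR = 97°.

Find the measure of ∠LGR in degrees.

∠LGR = 69°

1. ∠GRL = 28°  [same arc LG]
2. ∠GLR = 83°  [cyclic LGBR, opposite ∠L+∠B]
3. ∠LGR = 69°  [△LGR]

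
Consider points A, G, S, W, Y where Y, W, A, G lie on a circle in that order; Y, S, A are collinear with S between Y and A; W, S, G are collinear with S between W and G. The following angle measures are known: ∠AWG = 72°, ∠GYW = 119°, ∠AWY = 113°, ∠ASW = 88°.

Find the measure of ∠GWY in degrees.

1. ∠WAY = 20°  [△WSA]
2. ∠AYW = 47°  [△YWA]
3. ∠WSY = 92°  [linear pair at S on YA]
4. ∠GWY = 41°  [△YSW]

∠GWY = 41°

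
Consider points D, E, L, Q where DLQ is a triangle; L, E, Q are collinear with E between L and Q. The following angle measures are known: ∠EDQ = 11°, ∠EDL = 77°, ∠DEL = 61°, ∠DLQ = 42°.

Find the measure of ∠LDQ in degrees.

∠LDQ = 88°

1. ∠DEQ = 119°  [linear pair at E on LQ]
2. ∠DQE = 50°  [△DEQ]
3. ∠DQL = 50°  [E on ray QL]
4. ∠LDQ = 88°  [△DLQ]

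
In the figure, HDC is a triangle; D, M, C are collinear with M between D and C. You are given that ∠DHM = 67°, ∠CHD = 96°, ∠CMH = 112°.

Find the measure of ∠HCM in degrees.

∠HCM = 39°

1. ∠DMH = 68°  [linear pair at M on DC]
2. ∠HDM = 45°  [△HDM]
3. ∠CDH = 45°  [M on ray DC]
4. ∠DCH = 39°  [△HDC]
5. ∠HCM = 39°  [M on ray CD]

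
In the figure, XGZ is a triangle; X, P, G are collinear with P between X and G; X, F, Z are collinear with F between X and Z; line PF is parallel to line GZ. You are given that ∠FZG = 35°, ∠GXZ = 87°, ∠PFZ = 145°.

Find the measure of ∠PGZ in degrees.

∠PGZ = 58°

1. ∠GZX = 35°  [F on ray ZX]
2. ∠XGZ = 58°  [△XGZ]
3. ∠PGZ = 58°  [P on ray GX]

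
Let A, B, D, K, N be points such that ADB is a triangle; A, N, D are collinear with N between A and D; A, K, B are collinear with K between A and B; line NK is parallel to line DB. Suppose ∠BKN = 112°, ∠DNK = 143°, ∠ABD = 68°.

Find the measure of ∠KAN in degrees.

∠KAN = 75°

1. ∠AKN = 68°  [linear pair at K on AB]
2. ∠ANK = 37°  [linear pair at N on AD]
3. ∠KAN = 75°  [△ANK]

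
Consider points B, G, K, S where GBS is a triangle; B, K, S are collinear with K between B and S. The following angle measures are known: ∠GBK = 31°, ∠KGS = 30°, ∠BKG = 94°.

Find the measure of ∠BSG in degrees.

1. ∠GKS = 86°  [linear pair at K on BS]
2. ∠GSK = 64°  [△GKS]
3. ∠BSG = 64°  [K on ray SB]

∠BSG = 64°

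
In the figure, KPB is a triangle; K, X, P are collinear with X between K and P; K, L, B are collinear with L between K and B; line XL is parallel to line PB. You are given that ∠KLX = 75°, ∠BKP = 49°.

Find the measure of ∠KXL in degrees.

∠KXL = 56°

1. ∠KBP = 75°  [XL∥PB, corresponding at L]
2. ∠BPK = 56°  [△KPB]
3. ∠KXL = 56°  [XL∥PB, corresponding at X]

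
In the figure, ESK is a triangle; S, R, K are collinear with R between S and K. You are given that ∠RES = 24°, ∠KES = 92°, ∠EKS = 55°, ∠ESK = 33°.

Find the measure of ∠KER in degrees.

1. ∠EKR = 55°  [R on ray KS]
2. ∠ESR = 33°  [R on ray SK]
3. ∠ERS = 123°  [△ESR]
4. ∠ERK = 57°  [linear pair at R on SK]
5. ∠KER = 68°  [△ERK]

∠KER = 68°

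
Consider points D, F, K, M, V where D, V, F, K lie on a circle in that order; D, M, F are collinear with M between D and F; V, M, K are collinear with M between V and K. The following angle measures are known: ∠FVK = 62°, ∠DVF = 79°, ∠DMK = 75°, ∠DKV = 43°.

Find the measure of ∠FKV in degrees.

1. ∠FDK = 62°  [same arc FK]
2. ∠DKF = 101°  [cyclic DVFK, opposite ∠V+∠K]
3. ∠FMK = 105°  [linear pair at M on DF]
4. ∠DFK = 17°  [△DFK]
5. ∠FKV = 58°  [△FMK]

∠FKV = 58°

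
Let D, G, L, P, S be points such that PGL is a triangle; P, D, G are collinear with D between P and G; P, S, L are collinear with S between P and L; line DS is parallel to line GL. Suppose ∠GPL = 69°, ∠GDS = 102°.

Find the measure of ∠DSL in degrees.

∠DSL = 147°

1. ∠DPS = 69°  [D on PG, S on PL]
2. ∠PDS = 78°  [linear pair at D on PG]
3. ∠DSP = 33°  [△PDS]
4. ∠DSL = 147°  [linear pair at S on PL]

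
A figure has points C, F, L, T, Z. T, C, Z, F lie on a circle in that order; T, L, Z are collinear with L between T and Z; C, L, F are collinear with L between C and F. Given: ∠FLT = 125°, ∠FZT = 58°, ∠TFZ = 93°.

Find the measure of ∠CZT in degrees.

∠CZT = 26°

1. ∠CLZ = 125°  [vertical angles at L]
2. ∠FCT = 58°  [same arc TF]
3. ∠TCZ = 87°  [cyclic TCZF, opposite ∠C+∠F]
4. ∠CLT = 55°  [linear pair at L on TZ]
5. ∠CTZ = 67°  [△TLC]
6. ∠CZT = 26°  [△TCZ]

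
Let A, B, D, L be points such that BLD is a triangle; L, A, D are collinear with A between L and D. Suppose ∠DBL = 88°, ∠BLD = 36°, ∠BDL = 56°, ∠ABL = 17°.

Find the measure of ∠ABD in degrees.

1. ∠ALB = 36°  [A on ray LD]
2. ∠ADB = 56°  [A on ray DL]
3. ∠BAL = 127°  [△BLA]
4. ∠BAD = 53°  [linear pair at A on LD]
5. ∠ABD = 71°  [△BAD]

∠ABD = 71°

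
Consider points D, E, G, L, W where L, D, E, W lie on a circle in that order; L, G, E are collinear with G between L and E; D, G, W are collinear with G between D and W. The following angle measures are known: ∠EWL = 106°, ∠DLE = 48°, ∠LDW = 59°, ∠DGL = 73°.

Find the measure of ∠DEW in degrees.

1. ∠EDL = 74°  [cyclic LDEW, opposite ∠D+∠W]
2. ∠DWE = 48°  [same arc DE]
3. ∠DEL = 58°  [△LDE]
4. ∠DGE = 107°  [linear pair at G on LE]
5. ∠EDW = 15°  [△DGE]
6. ∠DEW = 117°  [△DEW]

∠DEW = 117°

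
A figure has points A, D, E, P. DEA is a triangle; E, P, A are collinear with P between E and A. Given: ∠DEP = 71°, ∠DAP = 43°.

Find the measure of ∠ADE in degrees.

∠ADE = 66°

1. ∠AED = 71°  [P on ray EA]
2. ∠DAE = 43°  [P on ray AE]
3. ∠ADE = 66°  [△DEA]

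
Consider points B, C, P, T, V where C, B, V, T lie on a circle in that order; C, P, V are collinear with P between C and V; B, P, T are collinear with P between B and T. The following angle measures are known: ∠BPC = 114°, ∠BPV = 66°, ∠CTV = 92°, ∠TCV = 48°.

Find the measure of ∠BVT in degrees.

1. ∠TPV = 114°  [vertical angles at P]
2. ∠CVT = 40°  [△CVT]
3. ∠TBV = 48°  [same arc VT]
4. ∠BTV = 26°  [△VPT]
5. ∠BVT = 106°  [△BVT]

∠BVT = 106°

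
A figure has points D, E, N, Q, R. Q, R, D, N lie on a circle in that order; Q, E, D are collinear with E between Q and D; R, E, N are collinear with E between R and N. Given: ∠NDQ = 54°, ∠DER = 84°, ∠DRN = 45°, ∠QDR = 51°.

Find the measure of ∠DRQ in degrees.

1. ∠NRQ = 54°  [same arc QN]
2. ∠QER = 96°  [linear pair at E on QD]
3. ∠DQR = 30°  [△QER]
4. ∠DRQ = 99°  [△QRD]

∠DRQ = 99°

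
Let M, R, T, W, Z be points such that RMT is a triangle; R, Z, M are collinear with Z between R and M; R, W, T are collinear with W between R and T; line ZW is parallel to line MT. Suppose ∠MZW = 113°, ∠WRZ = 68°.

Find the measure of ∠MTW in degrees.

1. ∠RZW = 67°  [linear pair at Z on RM]
2. ∠RWZ = 45°  [△RZW]
3. ∠TWZ = 135°  [linear pair at W on RT]
4. ∠MTW = 45°  [ZW∥MT, co-interior at T–W]

∠MTW = 45°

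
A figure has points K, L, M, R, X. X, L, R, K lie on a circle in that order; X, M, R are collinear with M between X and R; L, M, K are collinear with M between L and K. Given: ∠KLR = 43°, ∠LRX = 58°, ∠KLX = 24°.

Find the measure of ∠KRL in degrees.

∠KRL = 82°

1. ∠LKX = 58°  [same arc XL]
2. ∠KXL = 98°  [△XLK]
3. ∠KRL = 82°  [cyclic XLRK, opposite ∠X+∠R]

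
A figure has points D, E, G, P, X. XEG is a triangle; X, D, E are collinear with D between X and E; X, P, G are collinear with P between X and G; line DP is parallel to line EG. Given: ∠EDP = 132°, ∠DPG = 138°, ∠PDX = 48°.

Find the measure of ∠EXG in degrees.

∠EXG = 90°

1. ∠DPX = 42°  [linear pair at P on XG]
2. ∠DXP = 90°  [△XDP]
3. ∠EXG = 90°  [D on XE, P on XG]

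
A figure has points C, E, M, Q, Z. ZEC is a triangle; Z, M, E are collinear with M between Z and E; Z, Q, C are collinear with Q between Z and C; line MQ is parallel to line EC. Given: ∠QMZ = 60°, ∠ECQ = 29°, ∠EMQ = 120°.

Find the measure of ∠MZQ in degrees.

1. ∠CEZ = 60°  [MQ∥EC, corresponding at M]
2. ∠ECZ = 29°  [Q on ray CZ]
3. ∠CZE = 91°  [△ZEC]
4. ∠MZQ = 91°  [M on ZE, Q on ZC]

∠MZQ = 91°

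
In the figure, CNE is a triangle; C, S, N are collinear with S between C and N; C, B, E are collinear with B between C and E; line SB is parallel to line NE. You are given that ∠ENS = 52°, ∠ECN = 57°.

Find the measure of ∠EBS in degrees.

∠EBS = 109°

1. ∠CNE = 52°  [S on ray NC]
2. ∠CEN = 71°  [△CNE]
3. ∠CBS = 71°  [SB∥NE, corresponding at B]
4. ∠EBS = 109°  [linear pair at B on CE]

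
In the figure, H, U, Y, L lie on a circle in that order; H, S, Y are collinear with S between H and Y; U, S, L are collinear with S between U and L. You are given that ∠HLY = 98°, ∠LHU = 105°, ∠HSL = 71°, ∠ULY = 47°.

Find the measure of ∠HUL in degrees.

∠HUL = 24°

1. ∠USY = 71°  [vertical angles at S]
2. ∠UHY = 47°  [same arc UY]
3. ∠HSU = 109°  [linear pair at S on HY]
4. ∠HUL = 24°  [△HSU]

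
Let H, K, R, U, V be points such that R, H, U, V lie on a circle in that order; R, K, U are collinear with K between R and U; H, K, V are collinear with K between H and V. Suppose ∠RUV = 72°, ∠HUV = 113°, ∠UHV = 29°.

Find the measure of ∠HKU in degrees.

1. ∠RHV = 72°  [same arc RV]
2. ∠HRV = 67°  [cyclic RHUV, opposite ∠R+∠U]
3. ∠URV = 29°  [same arc UV]
4. ∠HVR = 41°  [△RHV]
5. ∠RKV = 110°  [△RKV]
6. ∠HKU = 110°  [vertical angles at K]

∠HKU = 110°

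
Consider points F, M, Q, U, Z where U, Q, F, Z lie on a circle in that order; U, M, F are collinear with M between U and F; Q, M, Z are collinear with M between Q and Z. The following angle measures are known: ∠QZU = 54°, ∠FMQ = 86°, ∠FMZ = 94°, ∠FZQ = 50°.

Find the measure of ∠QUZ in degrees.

1. ∠QFU = 54°  [same arc UQ]
2. ∠FQZ = 40°  [△QMF]
3. ∠QFZ = 90°  [△QFZ]
4. ∠QUZ = 90°  [cyclic UQFZ, opposite ∠U+∠F]

∠QUZ = 90°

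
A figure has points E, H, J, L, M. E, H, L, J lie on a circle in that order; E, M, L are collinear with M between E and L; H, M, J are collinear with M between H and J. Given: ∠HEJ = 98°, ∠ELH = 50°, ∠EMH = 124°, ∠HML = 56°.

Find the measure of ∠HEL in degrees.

∠HEL = 24°

1. ∠HLJ = 82°  [cyclic EHLJ, opposite ∠E+∠L]
2. ∠JHL = 74°  [△HML]
3. ∠HJL = 24°  [△HLJ]
4. ∠HEL = 24°  [same arc HL]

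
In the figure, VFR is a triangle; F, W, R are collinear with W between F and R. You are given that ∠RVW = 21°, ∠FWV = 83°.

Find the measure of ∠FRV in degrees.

∠FRV = 62°

1. ∠RWV = 97°  [linear pair at W on FR]
2. ∠VRW = 62°  [△VWR]
3. ∠FRV = 62°  [W on ray RF]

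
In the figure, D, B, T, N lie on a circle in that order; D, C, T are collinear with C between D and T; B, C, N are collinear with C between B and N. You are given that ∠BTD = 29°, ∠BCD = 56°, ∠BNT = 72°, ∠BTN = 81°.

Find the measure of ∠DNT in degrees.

1. ∠NCT = 56°  [vertical angles at C]
2. ∠NBT = 27°  [△BTN]
3. ∠DTN = 52°  [△TCN]
4. ∠NDT = 27°  [same arc TN]
5. ∠DNT = 101°  [△DTN]

∠DNT = 101°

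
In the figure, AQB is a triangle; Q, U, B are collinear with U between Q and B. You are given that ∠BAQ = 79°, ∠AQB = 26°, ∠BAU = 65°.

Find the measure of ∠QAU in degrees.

∠QAU = 14°

1. ∠ABQ = 75°  [△AQB]
2. ∠AQU = 26°  [U on ray QB]
3. ∠ABU = 75°  [U on ray BQ]
4. ∠AUB = 40°  [△AUB]
5. ∠AUQ = 140°  [linear pair at U on QB]
6. ∠QAU = 14°  [△AQU]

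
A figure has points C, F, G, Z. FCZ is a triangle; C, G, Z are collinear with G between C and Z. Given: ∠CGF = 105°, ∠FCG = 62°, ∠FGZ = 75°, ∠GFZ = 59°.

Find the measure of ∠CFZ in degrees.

∠CFZ = 72°

1. ∠FCZ = 62°  [G on ray CZ]
2. ∠FZG = 46°  [△FGZ]
3. ∠CZF = 46°  [G on ray ZC]
4. ∠CFZ = 72°  [△FCZ]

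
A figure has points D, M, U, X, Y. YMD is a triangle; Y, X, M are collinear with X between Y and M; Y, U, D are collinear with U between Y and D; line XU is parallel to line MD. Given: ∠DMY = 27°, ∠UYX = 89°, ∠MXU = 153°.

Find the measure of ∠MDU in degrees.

1. ∠UXY = 27°  [XU∥MD, corresponding at X]
2. ∠XUY = 64°  [△YXU]
3. ∠DUX = 116°  [linear pair at U on YD]
4. ∠MDU = 64°  [XU∥MD, co-interior at D–U]

∠MDU = 64°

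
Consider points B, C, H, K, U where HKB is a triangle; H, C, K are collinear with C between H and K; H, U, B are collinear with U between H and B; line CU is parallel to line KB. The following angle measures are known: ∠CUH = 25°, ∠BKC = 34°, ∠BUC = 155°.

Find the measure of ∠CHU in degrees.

∠CHU = 121°

1. ∠HBK = 25°  [CU∥KB, corresponding at U]
2. ∠BKH = 34°  [C on ray KH]
3. ∠BHK = 121°  [△HKB]
4. ∠CHU = 121°  [C on HK, U on HB]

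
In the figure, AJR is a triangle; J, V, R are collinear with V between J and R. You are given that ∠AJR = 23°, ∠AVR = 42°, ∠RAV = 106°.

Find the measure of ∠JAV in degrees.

∠JAV = 19°

1. ∠AJV = 23°  [V on ray JR]
2. ∠AVJ = 138°  [linear pair at V on JR]
3. ∠JAV = 19°  [△AJV]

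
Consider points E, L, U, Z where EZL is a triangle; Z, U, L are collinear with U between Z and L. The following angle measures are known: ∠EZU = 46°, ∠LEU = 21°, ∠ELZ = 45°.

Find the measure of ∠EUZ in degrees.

1. ∠ELU = 45°  [U on ray LZ]
2. ∠EUL = 114°  [△EUL]
3. ∠EUZ = 66°  [linear pair at U on ZL]

∠EUZ = 66°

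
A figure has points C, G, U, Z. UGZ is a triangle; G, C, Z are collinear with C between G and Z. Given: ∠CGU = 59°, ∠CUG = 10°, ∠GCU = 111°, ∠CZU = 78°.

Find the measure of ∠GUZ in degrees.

∠GUZ = 43°

1. ∠UGZ = 59°  [C on ray GZ]
2. ∠GZU = 78°  [C on ray ZG]
3. ∠GUZ = 43°  [△UGZ]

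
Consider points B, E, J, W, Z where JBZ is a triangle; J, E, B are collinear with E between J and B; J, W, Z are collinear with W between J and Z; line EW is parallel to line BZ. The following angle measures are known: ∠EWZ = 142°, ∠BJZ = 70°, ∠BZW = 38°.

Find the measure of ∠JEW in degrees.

∠JEW = 72°

1. ∠EWJ = 38°  [linear pair at W on JZ]
2. ∠EJW = 70°  [E on JB, W on JZ]
3. ∠JEW = 72°  [△JEW]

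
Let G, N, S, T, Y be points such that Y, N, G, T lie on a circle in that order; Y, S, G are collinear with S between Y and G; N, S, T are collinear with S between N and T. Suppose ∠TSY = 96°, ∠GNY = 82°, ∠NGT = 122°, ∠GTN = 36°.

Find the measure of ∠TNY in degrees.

1. ∠GSN = 96°  [vertical angles at S]
2. ∠GYN = 36°  [same arc NG]
3. ∠NSY = 84°  [linear pair at S on YG]
4. ∠TNY = 60°  [△YSN]

∠TNY = 60°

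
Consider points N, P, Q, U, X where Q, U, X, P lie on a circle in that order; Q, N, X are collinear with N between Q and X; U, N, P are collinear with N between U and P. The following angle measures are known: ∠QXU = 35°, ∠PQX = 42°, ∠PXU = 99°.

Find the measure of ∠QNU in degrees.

1. ∠QPU = 35°  [same arc QU]
2. ∠PUX = 42°  [same arc XP]
3. ∠PQU = 81°  [cyclic QUXP, opposite ∠Q+∠X]
4. ∠UPX = 39°  [△UXP]
5. ∠PUQ = 64°  [△QUP]
6. ∠UQX = 39°  [same arc UX]
7. ∠QNU = 77°  [△QNU]

∠QNU = 77°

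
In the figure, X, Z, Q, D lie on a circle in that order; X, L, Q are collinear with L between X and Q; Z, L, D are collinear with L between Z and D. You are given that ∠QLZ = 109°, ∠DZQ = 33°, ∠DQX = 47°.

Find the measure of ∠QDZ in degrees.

1. ∠DLX = 109°  [vertical angles at L]
2. ∠DLQ = 71°  [linear pair at L on XQ]
3. ∠QDZ = 62°  [△QLD]

∠QDZ = 62°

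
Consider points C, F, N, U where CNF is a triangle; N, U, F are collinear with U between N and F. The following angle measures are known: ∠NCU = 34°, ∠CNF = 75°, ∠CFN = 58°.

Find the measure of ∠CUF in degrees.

1. ∠CNU = 75°  [U on ray NF]
2. ∠CUN = 71°  [△CNU]
3. ∠CUF = 109°  [linear pair at U on NF]

∠CUF = 109°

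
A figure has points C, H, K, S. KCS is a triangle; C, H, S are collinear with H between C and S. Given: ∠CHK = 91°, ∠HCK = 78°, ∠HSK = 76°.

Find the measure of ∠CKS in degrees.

∠CKS = 26°

1. ∠KCS = 78°  [H on ray CS]
2. ∠CSK = 76°  [H on ray SC]
3. ∠CKS = 26°  [△KCS]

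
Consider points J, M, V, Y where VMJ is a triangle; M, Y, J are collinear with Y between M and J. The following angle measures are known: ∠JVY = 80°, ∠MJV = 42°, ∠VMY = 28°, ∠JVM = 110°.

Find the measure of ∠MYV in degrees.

1. ∠VJY = 42°  [Y on ray JM]
2. ∠JYV = 58°  [△VYJ]
3. ∠MYV = 122°  [linear pair at Y on MJ]

∠MYV = 122°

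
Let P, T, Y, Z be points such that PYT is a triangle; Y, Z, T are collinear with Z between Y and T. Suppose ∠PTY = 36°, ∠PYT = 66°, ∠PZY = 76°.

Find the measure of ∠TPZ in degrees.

1. ∠PTZ = 36°  [Z on ray TY]
2. ∠PZT = 104°  [linear pair at Z on YT]
3. ∠TPZ = 40°  [△PZT]

∠TPZ = 40°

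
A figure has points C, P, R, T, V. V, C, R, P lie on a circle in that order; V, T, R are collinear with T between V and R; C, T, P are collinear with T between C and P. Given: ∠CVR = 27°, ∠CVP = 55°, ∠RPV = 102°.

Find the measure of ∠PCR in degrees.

∠PCR = 28°

1. ∠CPR = 27°  [same arc CR]
2. ∠CRP = 125°  [cyclic VCRP, opposite ∠V+∠R]
3. ∠PCR = 28°  [△CRP]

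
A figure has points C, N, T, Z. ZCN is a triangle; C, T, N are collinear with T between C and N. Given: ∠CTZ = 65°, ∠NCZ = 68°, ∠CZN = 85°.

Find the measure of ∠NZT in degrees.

1. ∠NTZ = 115°  [linear pair at T on CN]
2. ∠CNZ = 27°  [△ZCN]
3. ∠TNZ = 27°  [T on ray NC]
4. ∠NZT = 38°  [△ZTN]

∠NZT = 38°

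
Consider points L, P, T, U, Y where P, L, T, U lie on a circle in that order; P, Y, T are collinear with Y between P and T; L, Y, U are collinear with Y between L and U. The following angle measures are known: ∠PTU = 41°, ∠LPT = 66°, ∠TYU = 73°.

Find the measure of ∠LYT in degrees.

1. ∠PLU = 41°  [same arc PU]
2. ∠LYP = 73°  [△PYL]
3. ∠LYT = 107°  [linear pair at Y on PT]

∠LYT = 107°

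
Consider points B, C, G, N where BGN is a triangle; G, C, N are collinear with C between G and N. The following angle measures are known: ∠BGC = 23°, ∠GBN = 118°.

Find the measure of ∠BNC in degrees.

∠BNC = 39°

1. ∠BGN = 23°  [C on ray GN]
2. ∠BNG = 39°  [△BGN]
3. ∠BNC = 39°  [C on ray NG]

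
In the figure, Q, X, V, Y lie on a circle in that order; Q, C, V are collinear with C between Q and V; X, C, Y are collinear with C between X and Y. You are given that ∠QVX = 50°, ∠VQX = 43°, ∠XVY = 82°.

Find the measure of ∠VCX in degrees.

1. ∠VYX = 43°  [same arc XV]
2. ∠VXY = 55°  [△XVY]
3. ∠VCX = 75°  [△XCV]

∠VCX = 75°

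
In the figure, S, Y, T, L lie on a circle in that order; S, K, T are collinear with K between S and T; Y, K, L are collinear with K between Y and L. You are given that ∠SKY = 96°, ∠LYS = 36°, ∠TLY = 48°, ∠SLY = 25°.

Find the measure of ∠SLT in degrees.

1. ∠TSY = 48°  [△SKY]
2. ∠STY = 25°  [same arc SY]
3. ∠SYT = 107°  [△SYT]
4. ∠SLT = 73°  [cyclic SYTL, opposite ∠Y+∠L]

∠SLT = 73°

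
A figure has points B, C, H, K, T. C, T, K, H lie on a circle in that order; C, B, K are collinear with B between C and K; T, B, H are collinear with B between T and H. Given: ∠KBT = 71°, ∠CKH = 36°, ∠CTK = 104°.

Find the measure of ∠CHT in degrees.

∠CHT = 41°

1. ∠CBH = 71°  [vertical angles at B]
2. ∠CHK = 76°  [cyclic CTKH, opposite ∠T+∠H]
3. ∠HCK = 68°  [△CKH]
4. ∠CHT = 41°  [△CBH]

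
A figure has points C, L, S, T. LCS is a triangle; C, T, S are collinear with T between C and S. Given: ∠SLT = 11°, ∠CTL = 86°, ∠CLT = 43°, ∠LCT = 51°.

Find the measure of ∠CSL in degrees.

∠CSL = 75°

1. ∠LTS = 94°  [linear pair at T on CS]
2. ∠LST = 75°  [△LTS]
3. ∠CSL = 75°  [T on ray SC]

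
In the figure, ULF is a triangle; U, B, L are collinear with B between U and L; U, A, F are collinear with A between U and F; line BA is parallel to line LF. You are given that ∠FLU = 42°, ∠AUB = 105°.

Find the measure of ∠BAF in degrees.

1. ∠ABU = 42°  [BA∥LF, corresponding at B]
2. ∠BAU = 33°  [△UBA]
3. ∠BAF = 147°  [linear pair at A on UF]

∠BAF = 147°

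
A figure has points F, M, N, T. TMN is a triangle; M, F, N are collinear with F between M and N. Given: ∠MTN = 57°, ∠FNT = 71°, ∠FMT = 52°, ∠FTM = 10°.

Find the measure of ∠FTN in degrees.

1. ∠MFT = 118°  [△TMF]
2. ∠NFT = 62°  [linear pair at F on MN]
3. ∠FTN = 47°  [△TFN]

∠FTN = 47°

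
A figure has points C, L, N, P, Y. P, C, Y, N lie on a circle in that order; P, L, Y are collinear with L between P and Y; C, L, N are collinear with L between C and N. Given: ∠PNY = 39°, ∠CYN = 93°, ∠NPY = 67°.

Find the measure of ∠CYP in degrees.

∠CYP = 19°

1. ∠NYP = 74°  [△PYN]
2. ∠CPN = 87°  [cyclic PCYN, opposite ∠P+∠Y]
3. ∠NCP = 74°  [same arc PN]
4. ∠CNP = 19°  [△PCN]
5. ∠CYP = 19°  [same arc PC]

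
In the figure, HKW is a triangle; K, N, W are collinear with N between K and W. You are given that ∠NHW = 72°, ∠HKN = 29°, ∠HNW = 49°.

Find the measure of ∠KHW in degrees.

∠KHW = 92°

1. ∠HWN = 59°  [△HNW]
2. ∠HKW = 29°  [N on ray KW]
3. ∠HWK = 59°  [N on ray WK]
4. ∠KHW = 92°  [△HKW]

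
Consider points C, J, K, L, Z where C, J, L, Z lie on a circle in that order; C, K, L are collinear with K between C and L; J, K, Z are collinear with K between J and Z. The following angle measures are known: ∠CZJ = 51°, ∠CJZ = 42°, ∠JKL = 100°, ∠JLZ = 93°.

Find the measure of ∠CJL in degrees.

∠CJL = 71°

1. ∠CLJ = 51°  [same arc CJ]
2. ∠CKJ = 80°  [linear pair at K on CL]
3. ∠JCL = 58°  [△CKJ]
4. ∠CJL = 71°  [△CJL]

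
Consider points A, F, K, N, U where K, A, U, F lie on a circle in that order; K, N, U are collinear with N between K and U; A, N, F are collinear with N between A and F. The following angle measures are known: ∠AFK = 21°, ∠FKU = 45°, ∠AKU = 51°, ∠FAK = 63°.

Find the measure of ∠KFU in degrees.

1. ∠AUK = 21°  [same arc KA]
2. ∠KAU = 108°  [△KAU]
3. ∠KFU = 72°  [cyclic KAUF, opposite ∠A+∠F]

∠KFU = 72°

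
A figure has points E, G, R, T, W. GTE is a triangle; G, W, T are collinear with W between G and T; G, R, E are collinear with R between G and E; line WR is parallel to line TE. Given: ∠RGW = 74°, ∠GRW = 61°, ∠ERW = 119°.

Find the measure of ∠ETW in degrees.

1. ∠GWR = 45°  [△GWR]
2. ∠RWT = 135°  [linear pair at W on GT]
3. ∠ETW = 45°  [WR∥TE, co-interior at T–W]

∠ETW = 45°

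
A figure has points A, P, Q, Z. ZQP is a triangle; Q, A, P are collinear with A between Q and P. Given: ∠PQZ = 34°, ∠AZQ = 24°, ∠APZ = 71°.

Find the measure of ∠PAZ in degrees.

∠PAZ = 58°

1. ∠AQZ = 34°  [A on ray QP]
2. ∠QAZ = 122°  [△ZQA]
3. ∠PAZ = 58°  [linear pair at A on QP]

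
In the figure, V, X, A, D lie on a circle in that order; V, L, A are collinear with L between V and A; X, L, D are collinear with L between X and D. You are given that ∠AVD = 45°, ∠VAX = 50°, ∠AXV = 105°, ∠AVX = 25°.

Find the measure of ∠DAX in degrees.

1. ∠AXD = 45°  [same arc AD]
2. ∠ADX = 25°  [same arc XA]
3. ∠DAX = 110°  [△XAD]

∠DAX = 110°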